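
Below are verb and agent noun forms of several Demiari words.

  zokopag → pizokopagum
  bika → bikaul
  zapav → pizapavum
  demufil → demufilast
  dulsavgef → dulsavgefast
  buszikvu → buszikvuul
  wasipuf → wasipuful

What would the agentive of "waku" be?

dulsavgef and wasipuf both end in -f yet inflect differently (dulsavgefast, wasipuful), so the final letter is not what conditions the rule; the first letter is.
"waku" begins with w-. The one such stem in the data (wasipuf → wasipuful) adds -ul, so the same rule applies.
So waku → wakuul.

wakuul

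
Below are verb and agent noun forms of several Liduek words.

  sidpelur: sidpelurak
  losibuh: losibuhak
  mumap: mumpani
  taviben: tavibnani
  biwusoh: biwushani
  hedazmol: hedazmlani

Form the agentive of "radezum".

losibuh and biwusoh both end in -h yet inflect differently (losibuhak, biwushani), so the final letter is not what conditions the rule; the last vowel is.
"radezum" has last vowel 'u'. The stems whose last vowel is 'u' (sidpelur → sidpelurak, losibuh → losibuhak) add -ak.
The other pattern: stems whose last vowel is 'a', 'e' or 'o' delete the last vowel and add -ani.
So radezum → radezumak.

radezumak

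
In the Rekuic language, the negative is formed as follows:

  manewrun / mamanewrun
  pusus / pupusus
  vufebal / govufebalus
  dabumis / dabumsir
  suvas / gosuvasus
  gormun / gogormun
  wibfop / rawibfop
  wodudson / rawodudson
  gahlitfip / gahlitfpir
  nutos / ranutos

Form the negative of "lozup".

suvas and pusus both end in -s yet inflect differently (gosuvasus, pupusus), so the final letter is not what conditions the rule; the last vowel is.
"lozup" has last vowel 'u'. The stems whose last vowel is 'u' (pusus → pupusus, gormun → gogormun, manewrun → mamanewrun) repeat the first consonant+vowel as a prefix.
So lozup → lolozup.

lolozup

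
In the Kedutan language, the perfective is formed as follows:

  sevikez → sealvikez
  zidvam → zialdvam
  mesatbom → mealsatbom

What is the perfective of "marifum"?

maalrifum

Every pair shown (sevikez → sealvikez, zidvam → zialdvam, mesatbom → mealsatbom) follows the same rule: insert -al- after the first vowel.
So marifum → maalrifum.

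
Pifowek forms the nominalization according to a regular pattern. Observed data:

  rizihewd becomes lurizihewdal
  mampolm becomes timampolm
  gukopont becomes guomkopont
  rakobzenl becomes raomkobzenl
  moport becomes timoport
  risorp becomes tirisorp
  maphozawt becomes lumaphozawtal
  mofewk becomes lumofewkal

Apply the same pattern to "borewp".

luborewpal

maphozawt and gukopont both end in -t yet inflect differently (lumaphozawtal, guomkopont), so the final letter is not what conditions the rule; the second-to-last letter is.
"borewp" has second-to-last letter 'w'. The stems whose second-to-last letter is 'w' (mofewk → lumofewkal, rizihewd → lurizihewdal, maphozawt → lumaphozawtal) add lu- … -al around the stem.
So borewp → luborewpal.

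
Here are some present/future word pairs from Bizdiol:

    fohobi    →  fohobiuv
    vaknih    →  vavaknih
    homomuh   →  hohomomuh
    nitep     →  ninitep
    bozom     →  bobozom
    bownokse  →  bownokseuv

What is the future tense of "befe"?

vaknih and fohobi both have last vowel 'i' yet inflect differently (vavaknih, fohobiuv), so the last vowel is not what conditions the rule; whether the stem ends in a vowel or a consonant is.
"befe" ends in a vowel. The stems ending in a vowel (fohobi → fohobiuv, bownokse → bownokseuv) add -uv.
The other pattern: stems ending in a consonant repeat the first consonant+vowel as a prefix.
So befe → befeuv.

befeuv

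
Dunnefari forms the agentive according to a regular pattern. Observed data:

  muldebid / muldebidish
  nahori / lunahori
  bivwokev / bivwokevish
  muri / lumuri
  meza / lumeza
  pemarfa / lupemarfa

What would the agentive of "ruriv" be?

rurivish

nahori and muldebid both have last vowel 'i' yet inflect differently (lunahori, muldebidish), so the last vowel is not what conditions the rule; whether the stem ends in a vowel or a consonant is.
"ruriv" ends in a consonant. The stems ending in a consonant (bivwokev → bivwokevish, muldebid → muldebidish) add -ish.
The other pattern: stems ending in a vowel add the prefix lu-.
So ruriv → rurivish.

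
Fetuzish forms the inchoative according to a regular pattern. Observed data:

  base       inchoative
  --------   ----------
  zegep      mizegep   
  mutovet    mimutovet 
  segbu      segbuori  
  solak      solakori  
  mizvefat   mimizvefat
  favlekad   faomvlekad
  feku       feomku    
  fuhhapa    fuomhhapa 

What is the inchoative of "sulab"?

feku and segbu both end in -u yet inflect differently (feomku, segbuori), so the final letter is not what conditions the rule; the first letter is.
"sulab" begins with s-. The stems beginning with s- (segbu → segbuori, solak → solakori) add -ori.
So sulab → sulabori.

sulabori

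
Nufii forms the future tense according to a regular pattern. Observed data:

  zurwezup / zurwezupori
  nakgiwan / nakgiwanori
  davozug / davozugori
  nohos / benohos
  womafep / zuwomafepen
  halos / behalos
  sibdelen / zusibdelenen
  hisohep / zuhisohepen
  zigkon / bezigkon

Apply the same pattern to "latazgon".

belatazgon

zigkon and sibdelen both end in -n yet inflect differently (bezigkon, zusibdelenen), so the final letter is not what conditions the rule; the last vowel is.
"latazgon" has last vowel 'o'. The stems whose last vowel is 'o' (nohos → benohos, halos → behalos, zigkon → bezigkon) add the prefix be-.
The other patterns: stems whose last vowel is 'e' add zu- … -en around the stem; stems whose last vowel is 'a' or 'u' add -ori.
So latazgon → belatazgon.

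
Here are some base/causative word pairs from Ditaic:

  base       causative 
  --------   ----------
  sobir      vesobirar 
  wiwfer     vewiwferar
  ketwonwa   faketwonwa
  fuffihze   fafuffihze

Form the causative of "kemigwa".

wiwfer and fuffihze both have last vowel 'e' yet inflect differently (vewiwferar, fafuffihze), so the last vowel is not what conditions the rule; whether the stem ends in a vowel or a consonant is.
"kemigwa" ends in a vowel. The stems ending in a vowel (ketwonwa → faketwonwa, fuffihze → fafuffihze) add the prefix fa-.
The other pattern: stems ending in a consonant add ve- … -ar around the stem.
So kemigwa → fakemigwa.

fakemigwa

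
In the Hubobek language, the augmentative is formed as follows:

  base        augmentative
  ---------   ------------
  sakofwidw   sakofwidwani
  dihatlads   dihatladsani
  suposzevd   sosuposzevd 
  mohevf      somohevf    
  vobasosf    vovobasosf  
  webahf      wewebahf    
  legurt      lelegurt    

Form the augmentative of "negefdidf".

mohevf and vobasosf both end in -f yet inflect differently (somohevf, vovobasosf), so the final letter is not what conditions the rule; the second-to-last letter is.
"negefdidf" has second-to-last letter 'd'. The stems whose second-to-last letter is 'd' (sakofwidw → sakofwidwani, dihatlads → dihatladsani) add -ani.
So negefdidf → negefdidfani.

negefdidfani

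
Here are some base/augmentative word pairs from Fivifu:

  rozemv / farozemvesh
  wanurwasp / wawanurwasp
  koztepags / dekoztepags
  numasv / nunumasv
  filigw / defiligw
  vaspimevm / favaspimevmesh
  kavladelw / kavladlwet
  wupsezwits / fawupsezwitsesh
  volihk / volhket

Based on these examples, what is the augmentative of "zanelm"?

zanlmet

kavladelw and filigw both end in -w yet inflect differently (kavladlwet, defiligw), so the final letter is not what conditions the rule; the second-to-last letter is.
"zanelm" has second-to-last letter 'l'. The one such stem in the data (kavladelw → kavladlwet) deletes the last vowel and adds -et (as does volihk), so the same rule applies.
So zanelm → zanlmet.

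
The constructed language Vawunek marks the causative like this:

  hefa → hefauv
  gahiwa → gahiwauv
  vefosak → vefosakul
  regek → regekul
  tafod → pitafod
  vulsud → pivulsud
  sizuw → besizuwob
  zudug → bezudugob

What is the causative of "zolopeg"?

hefa and vefosak both have last vowel 'a' yet inflect differently (hefauv, vefosakul), so the last vowel is not what conditions the rule; the final letter is.
"zolopeg" ends in -g. The one such stem in the data (zudug → bezudugob) adds be- … -ob around the stem, so the same rule applies.
The other patterns: stems ending in -a add -uv; stems ending in -k add -ul; stems ending in -d add the prefix pi-.
So zolopeg → bezolopegob.

bezolopegob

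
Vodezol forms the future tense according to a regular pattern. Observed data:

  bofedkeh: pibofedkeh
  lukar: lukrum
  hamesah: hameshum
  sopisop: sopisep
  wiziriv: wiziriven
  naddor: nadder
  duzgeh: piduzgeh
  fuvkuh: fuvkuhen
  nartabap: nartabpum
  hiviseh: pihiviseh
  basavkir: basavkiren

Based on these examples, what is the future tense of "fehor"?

feher

sopisop and nartabap both end in -p yet inflect differently (sopisep, nartabpum), so the final letter is not what conditions the rule; the last vowel is.
"fehor" has last vowel 'o'. The stems whose last vowel is 'o' (sopisop → sopisep, naddor → nadder) change the last vowel to 'e'.
So fehor → feher.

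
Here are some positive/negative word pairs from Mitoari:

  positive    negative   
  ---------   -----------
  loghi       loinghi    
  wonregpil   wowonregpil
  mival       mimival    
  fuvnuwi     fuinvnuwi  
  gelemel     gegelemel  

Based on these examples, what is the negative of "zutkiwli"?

zuintkiwli

loghi and wonregpil both have last vowel 'i' yet inflect differently (loinghi, wowonregpil), so the last vowel is not what conditions the rule; the final letter is.
"zutkiwli" ends in -i. The stems ending in -i (loghi → loinghi, fuvnuwi → fuinvnuwi) insert -in- after the first vowel.
The other pattern: stems ending in -l repeat the first consonant+vowel as a prefix.
So zutkiwli → zuintkiwli.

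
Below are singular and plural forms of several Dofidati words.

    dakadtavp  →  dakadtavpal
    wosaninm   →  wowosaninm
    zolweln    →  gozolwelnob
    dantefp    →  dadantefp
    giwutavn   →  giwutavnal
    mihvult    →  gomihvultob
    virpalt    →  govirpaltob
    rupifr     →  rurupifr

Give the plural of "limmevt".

"limmevt" has second-to-last letter 'v'. The stems whose second-to-last letter is 'v' (dakadtavp → dakadtavpal, giwutavn → giwutavnal) add -al.
The other patterns: stems whose second-to-last letter is 'f' or 'n' repeat the first consonant+vowel as a prefix; stems whose second-to-last letter is 'l' add go- … -ob around the stem.
So limmevt → limmevtal.

limmevtal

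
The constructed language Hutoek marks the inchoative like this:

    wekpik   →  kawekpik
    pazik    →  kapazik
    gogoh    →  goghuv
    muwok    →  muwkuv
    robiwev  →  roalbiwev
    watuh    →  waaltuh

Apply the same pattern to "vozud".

wekpik and muwok both end in -k yet inflect differently (kawekpik, muwkuv), so the final letter is not what conditions the rule; the last vowel is.
"vozud" has last vowel 'u'. The one such stem in the data (watuh → waaltuh) inserts -al- after the first vowel (as does robiwev), so the same rule applies.
So vozud → voalzud.

voalzud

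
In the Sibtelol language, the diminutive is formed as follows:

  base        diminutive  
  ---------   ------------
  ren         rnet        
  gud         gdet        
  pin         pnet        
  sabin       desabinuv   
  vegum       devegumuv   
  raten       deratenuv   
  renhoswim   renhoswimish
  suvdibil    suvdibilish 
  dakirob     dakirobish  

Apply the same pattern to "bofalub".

bofalubish

ren and sabin both end in -n yet inflect differently (rnet, desabinuv), so the final letter is not what conditions the rule; the number of vowels is.
"bofalub" has 3 vowels. The stems with 3 vowels (renhoswim → renhoswimish, suvdibil → suvdibilish, dakirob → dakirobish) add -ish.
The other patterns: stems with 1 vowel delete the last vowel and add -et; stems with 2 vowels add de- … -uv around the stem.
So bofalub → bofalubish.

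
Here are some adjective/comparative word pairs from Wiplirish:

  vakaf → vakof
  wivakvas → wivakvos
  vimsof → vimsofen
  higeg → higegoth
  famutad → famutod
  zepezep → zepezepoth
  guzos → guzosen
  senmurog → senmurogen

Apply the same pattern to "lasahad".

lasahod

higeg and senmurog both end in -g yet inflect differently (higegoth, senmurogen), so the final letter is not what conditions the rule; the last vowel is.
"lasahad" has last vowel 'a'. The stems whose last vowel is 'a' (famutad → famutod, wivakvas → wivakvos, vakaf → vakof) change the last vowel to 'o'.
The other patterns: stems whose last vowel is 'e' add -oth; stems whose last vowel is 'o' add -en.
So lasahad → lasahod.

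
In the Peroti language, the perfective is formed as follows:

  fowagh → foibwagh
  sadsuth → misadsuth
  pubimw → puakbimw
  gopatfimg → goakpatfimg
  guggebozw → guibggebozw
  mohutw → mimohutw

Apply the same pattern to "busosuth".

mohutw and pubimw both end in -w yet inflect differently (mimohutw, puakbimw), so the final letter is not what conditions the rule; the second-to-last letter is.
"busosuth" has second-to-last letter 't'. The stems whose second-to-last letter is 't' (mohutw → mimohutw, sadsuth → misadsuth) add the prefix mi-.
So busosuth → mibusosuth.

mibusosuth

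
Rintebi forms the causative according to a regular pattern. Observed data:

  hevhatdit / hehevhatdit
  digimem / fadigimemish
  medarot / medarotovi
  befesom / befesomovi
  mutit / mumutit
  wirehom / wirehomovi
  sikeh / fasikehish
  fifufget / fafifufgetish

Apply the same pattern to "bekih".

bebekih

"bekih" has last vowel 'i'. The stems whose last vowel is 'i' (mutit → mumutit, hevhatdit → hehevhatdit) repeat the first consonant+vowel as a prefix.
The other patterns: stems whose last vowel is 'e' add fa- … -ish around the stem; stems whose last vowel is 'o' add -ovi.
So bekih → bebekih.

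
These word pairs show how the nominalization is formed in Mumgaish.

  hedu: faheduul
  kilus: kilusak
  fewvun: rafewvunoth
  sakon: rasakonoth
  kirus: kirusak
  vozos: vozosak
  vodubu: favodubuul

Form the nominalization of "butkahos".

kirus and fewvun both have last vowel 'u' yet inflect differently (kirusak, rafewvunoth), so the last vowel is not what conditions the rule; the final letter is.
"butkahos" ends in -s. The stems ending in -s (kirus → kirusak, vozos → vozosak, kilus → kilusak) add -ak.
So butkahos → butkahosak.

butkahosak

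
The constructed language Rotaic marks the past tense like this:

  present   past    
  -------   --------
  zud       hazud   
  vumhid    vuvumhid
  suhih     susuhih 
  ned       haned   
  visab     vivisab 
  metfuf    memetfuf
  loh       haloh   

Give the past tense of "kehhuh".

kekehhuh

"kehhuh" has 2 vowels. The stems with 2 vowels (vumhid → vuvumhid, visab → vivisab, metfuf → memetfuf) repeat the first consonant+vowel as a prefix.
So kehhuh → kekehhuh.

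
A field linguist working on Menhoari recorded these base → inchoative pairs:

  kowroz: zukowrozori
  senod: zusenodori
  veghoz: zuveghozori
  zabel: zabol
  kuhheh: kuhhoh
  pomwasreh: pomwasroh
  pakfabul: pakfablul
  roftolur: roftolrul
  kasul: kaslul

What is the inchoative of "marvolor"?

zumarvolorori

zabel and pakfabul both end in -l yet inflect differently (zabol, pakfablul), so the final letter is not what conditions the rule; the last vowel is.
"marvolor" has last vowel 'o'. The stems whose last vowel is 'o' (kowroz → zukowrozori, senod → zusenodori, veghoz → zuveghozori) add zu- … -ori around the stem.
So marvolor → zumarvolorori.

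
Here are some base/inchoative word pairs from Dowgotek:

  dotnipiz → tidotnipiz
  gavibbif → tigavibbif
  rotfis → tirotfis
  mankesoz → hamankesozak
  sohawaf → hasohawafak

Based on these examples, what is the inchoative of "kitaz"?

hakitazak

"kitaz" has last vowel 'a'. The one such stem in the data (sohawaf → hasohawafak) adds ha- … -ak around the stem, so the same rule applies.
So kitaz → hakitazak.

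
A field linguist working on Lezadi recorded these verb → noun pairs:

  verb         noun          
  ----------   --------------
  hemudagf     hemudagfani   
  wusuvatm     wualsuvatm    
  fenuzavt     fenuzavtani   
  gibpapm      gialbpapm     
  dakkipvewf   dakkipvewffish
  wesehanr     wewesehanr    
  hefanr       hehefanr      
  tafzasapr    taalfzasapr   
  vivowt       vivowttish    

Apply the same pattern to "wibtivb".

wibtivbani

fenuzavt and vivowt both end in -t yet inflect differently (fenuzavtani, vivowttish), so the final letter is not what conditions the rule; the second-to-last letter is.
"wibtivb" has second-to-last letter 'v'. The one such stem in the data (fenuzavt → fenuzavtani) adds -ani, so the same rule applies.
The other patterns: stems whose second-to-last letter is 'w' double the final consonant and add -ish; stems whose second-to-last letter is 'n' repeat the first consonant+vowel as a prefix; stems whose second-to-last letter is 'p' or 't' insert -al- after the first vowel.
So wibtivb → wibtivbani.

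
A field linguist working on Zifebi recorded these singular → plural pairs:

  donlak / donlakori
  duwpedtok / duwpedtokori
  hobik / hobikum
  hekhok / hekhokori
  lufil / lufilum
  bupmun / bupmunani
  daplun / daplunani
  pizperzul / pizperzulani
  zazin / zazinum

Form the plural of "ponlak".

ponlakori

"ponlak" has last vowel 'a'. The one such stem in the data (donlak → donlakori) adds -ori, so the same rule applies.
The other patterns: stems whose last vowel is 'u' add -ani; stems whose last vowel is 'i' add -um.
So ponlak → ponlakori.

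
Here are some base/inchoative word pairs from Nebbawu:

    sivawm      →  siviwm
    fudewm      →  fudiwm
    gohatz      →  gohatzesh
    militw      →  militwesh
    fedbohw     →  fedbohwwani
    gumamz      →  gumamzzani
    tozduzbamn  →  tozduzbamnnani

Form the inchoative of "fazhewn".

fazhiwn

"fazhewn" has second-to-last letter 'w'. The stems whose second-to-last letter is 'w' (sivawm → siviwm, fudewm → fudiwm) change the last vowel to 'i'.
The other patterns: stems whose second-to-last letter is 't' add -esh; stems whose second-to-last letter is 'h' or 'm' double the final consonant and add -ani.
So fazhewn → fazhiwn.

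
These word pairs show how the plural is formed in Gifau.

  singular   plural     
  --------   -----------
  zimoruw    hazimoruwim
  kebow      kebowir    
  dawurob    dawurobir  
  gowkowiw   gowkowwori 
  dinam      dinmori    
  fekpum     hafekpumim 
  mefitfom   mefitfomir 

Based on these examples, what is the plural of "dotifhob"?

dotifhobir

"dotifhob" has last vowel 'o'. The stems whose last vowel is 'o' (dawurob → dawurobir, kebow → kebowir, mefitfom → mefitfomir) add -ir.
So dotifhob → dotifhobir.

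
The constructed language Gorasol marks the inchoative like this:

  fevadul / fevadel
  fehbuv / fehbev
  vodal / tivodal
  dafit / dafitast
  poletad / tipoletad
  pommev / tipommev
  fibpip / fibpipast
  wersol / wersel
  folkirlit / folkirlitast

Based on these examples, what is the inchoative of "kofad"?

vodal and fevadul both end in -l yet inflect differently (tivodal, fevadel), so the final letter is not what conditions the rule; the last vowel is.
"kofad" has last vowel 'a'. The stems whose last vowel is 'a' (vodal → tivodal, poletad → tipoletad) add the prefix ti-.
So kofad → tikofad.

tikofad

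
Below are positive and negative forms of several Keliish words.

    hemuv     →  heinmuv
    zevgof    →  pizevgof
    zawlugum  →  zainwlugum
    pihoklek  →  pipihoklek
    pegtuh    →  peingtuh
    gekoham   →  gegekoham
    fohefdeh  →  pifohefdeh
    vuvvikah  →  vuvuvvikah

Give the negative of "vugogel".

gekoham and zawlugum both end in -m yet inflect differently (gegekoham, zainwlugum), so the final letter is not what conditions the rule; the last vowel is.
"vugogel" has last vowel 'e'. The stems whose last vowel is 'e' (fohefdeh → pifohefdeh, pihoklek → pipihoklek) add the prefix pi-.
So vugogel → pivugogel.

pivugogel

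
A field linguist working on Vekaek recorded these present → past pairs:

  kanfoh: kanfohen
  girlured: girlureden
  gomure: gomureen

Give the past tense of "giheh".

gihehen

Every pair shown (kanfoh → kanfohen, girlured → girlureden, gomure → gomureen) follows the same rule: add -en.
So giheh → gihehen.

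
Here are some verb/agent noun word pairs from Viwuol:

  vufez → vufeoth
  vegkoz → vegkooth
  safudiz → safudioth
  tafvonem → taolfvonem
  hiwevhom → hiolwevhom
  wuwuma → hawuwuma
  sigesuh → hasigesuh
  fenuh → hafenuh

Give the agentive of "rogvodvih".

harogvodvih

vufez and tafvonem both have last vowel 'e' yet inflect differently (vufeoth, taolfvonem), so the last vowel is not what conditions the rule; the final letter is.
"rogvodvih" ends in -h. The stems ending in -h (sigesuh → hasigesuh, fenuh → hafenuh) add the prefix ha-.
So rogvodvih → harogvodvih.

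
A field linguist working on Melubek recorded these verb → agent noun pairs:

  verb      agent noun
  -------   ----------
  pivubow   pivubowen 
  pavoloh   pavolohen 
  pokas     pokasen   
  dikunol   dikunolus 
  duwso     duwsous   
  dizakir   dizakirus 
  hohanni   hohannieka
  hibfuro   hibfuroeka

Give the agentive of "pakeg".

pakegen

duwso and hibfuro both end in -o yet inflect differently (duwsous, hibfuroeka), so the final letter is not what conditions the rule; the first letter is.
"pakeg" begins with p-. The stems beginning with p- (pivubow → pivubowen, pavoloh → pavolohen, pokas → pokasen) add -en.
So pakeg → pakegen.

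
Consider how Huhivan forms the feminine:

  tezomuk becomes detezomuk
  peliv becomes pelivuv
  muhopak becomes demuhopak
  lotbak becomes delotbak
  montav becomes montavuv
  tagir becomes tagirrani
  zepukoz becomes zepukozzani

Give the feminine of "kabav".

"kabav" ends in -v. The stems ending in -v (montav → montavuv, peliv → pelivuv) add -uv.
So kabav → kabavuv.

kabavuv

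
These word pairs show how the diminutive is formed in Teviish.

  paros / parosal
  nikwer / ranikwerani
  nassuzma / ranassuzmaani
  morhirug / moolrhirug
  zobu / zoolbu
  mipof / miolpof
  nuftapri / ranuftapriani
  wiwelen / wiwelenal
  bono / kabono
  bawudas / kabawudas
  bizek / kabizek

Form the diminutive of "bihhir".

kabihhir

bawudas and paros both end in -s yet inflect differently (kabawudas, parosal), so the final letter is not what conditions the rule; the first letter is.
"bihhir" begins with b-. The stems beginning with b- (bono → kabono, bawudas → kabawudas, bizek → kabizek) add the prefix ka-.
The other patterns: stems beginning with n- add ra- … -ani around the stem; stems beginning with p- or w- add -al; stems beginning with m- or z- insert -ol- after the first vowel.
So bihhir → kabihhir.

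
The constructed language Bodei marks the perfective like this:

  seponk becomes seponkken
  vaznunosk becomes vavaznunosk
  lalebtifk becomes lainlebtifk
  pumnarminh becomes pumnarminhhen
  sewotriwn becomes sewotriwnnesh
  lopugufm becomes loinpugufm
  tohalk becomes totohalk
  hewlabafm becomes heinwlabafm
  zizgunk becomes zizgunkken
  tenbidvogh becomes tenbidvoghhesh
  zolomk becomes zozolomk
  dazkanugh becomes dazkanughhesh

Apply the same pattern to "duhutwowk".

duhutwowkkesh

pumnarminh and tenbidvogh both end in -h yet inflect differently (pumnarminhhen, tenbidvoghhesh), so the final letter is not what conditions the rule; the second-to-last letter is.
"duhutwowk" has second-to-last letter 'w'. The one such stem in the data (sewotriwn → sewotriwnnesh) doubles the final consonant and adds -esh (as do tenbidvogh, dazkanugh), so the same rule applies.
The other patterns: stems whose second-to-last letter is 'n' double the final consonant and add -en; stems whose second-to-last letter is 'f' insert -in- after the first vowel; stems whose second-to-last letter is 'l', 'm' or 's' repeat the first consonant+vowel as a prefix.
So duhutwowk → duhutwowkkesh.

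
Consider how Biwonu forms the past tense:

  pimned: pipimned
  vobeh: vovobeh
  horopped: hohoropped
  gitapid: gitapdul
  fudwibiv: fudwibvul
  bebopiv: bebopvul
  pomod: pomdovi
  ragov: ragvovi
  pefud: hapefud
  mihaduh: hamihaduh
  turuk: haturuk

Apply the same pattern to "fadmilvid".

fadmilvdul

"fadmilvid" has last vowel 'i'. The stems whose last vowel is 'i' (gitapid → gitapdul, fudwibiv → fudwibvul, bebopiv → bebopvul) delete the last vowel and add -ul.
So fadmilvid → fadmilvdul.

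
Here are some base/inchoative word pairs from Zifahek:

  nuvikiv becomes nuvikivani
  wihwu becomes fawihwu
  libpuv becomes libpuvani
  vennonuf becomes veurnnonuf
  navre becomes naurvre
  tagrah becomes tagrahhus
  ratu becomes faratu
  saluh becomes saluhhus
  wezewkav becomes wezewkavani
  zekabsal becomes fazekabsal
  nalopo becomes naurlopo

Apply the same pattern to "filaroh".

filarohhus

saluh and libpuv both have last vowel 'u' yet inflect differently (saluhhus, libpuvani), so the last vowel is not what conditions the rule; the final letter is.
"filaroh" ends in -h. The stems ending in -h (saluh → saluhhus, tagrah → tagrahhus) double the final consonant and add -us.
So filaroh → filarohhus.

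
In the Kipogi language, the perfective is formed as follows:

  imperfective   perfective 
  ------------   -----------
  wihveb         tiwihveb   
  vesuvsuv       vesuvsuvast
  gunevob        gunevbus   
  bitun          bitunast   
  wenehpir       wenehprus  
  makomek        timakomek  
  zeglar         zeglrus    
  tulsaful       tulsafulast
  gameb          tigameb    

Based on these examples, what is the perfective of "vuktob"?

vuktbus

wihveb and gunevob both end in -b yet inflect differently (tiwihveb, gunevbus), so the final letter is not what conditions the rule; the last vowel is.
"vuktob" has last vowel 'o'. The one such stem in the data (gunevob → gunevbus) deletes the last vowel and adds -us (as do wenehpir, zeglar), so the same rule applies.
The other patterns: stems whose last vowel is 'u' add -ast; stems whose last vowel is 'e' add the prefix ti-.
So vuktob → vuktbus.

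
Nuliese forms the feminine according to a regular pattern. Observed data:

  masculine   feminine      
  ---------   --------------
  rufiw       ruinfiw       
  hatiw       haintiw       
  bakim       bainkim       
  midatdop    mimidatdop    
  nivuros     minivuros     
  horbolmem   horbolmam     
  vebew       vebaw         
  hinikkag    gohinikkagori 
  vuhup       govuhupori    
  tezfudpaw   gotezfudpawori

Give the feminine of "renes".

renas

bakim and horbolmem both end in -m yet inflect differently (bainkim, horbolmam), so the final letter is not what conditions the rule; the last vowel is.
"renes" has last vowel 'e'. The stems whose last vowel is 'e' (horbolmem → horbolmam, vebew → vebaw) change the last vowel to 'a'.
So renes → renas.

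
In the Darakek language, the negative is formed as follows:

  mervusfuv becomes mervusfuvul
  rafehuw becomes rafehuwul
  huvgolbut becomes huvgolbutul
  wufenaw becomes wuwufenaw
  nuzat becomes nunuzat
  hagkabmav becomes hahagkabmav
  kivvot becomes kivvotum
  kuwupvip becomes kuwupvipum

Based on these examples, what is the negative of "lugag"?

rafehuw and wufenaw both end in -w yet inflect differently (rafehuwul, wuwufenaw), so the final letter is not what conditions the rule; the last vowel is.
"lugag" has last vowel 'a'. The stems whose last vowel is 'a' (wufenaw → wuwufenaw, nuzat → nunuzat, hagkabmav → hahagkabmav) repeat the first consonant+vowel as a prefix.
The other patterns: stems whose last vowel is 'u' add -ul; stems whose last vowel is 'i' or 'o' add -um.
So lugag → lulugag.

lulugag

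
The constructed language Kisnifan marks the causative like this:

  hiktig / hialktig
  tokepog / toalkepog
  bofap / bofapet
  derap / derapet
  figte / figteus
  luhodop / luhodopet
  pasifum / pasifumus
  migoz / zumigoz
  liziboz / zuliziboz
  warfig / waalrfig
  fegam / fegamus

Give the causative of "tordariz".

zutordariz

luhodop and tokepog both have last vowel 'o' yet inflect differently (luhodopet, toalkepog), so the last vowel is not what conditions the rule; the final letter is.
"tordariz" ends in -z. The stems ending in -z (migoz → zumigoz, liziboz → zuliziboz) add the prefix zu-.
So tordariz → zutordariz.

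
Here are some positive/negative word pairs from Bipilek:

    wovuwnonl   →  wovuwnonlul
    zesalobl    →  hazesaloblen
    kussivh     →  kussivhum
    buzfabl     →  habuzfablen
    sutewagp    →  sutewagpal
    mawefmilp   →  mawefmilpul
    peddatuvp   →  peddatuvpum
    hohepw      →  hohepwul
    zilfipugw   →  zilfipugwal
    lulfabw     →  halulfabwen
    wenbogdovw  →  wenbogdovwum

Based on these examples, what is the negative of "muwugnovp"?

"muwugnovp" has second-to-last letter 'v'. The stems whose second-to-last letter is 'v' (kussivh → kussivhum, peddatuvp → peddatuvpum, wenbogdovw → wenbogdovwum) add -um.
So muwugnovp → muwugnovpum.

muwugnovpum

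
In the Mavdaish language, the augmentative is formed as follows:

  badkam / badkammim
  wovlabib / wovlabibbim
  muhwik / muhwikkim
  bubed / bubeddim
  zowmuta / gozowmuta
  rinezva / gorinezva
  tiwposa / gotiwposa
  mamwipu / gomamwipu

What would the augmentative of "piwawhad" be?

piwawhaddim

badkam and zowmuta both have last vowel 'a' yet inflect differently (badkammim, gozowmuta), so the last vowel is not what conditions the rule; whether the stem ends in a vowel or a consonant is.
"piwawhad" ends in a consonant. The stems ending in a consonant (badkam → badkammim, wovlabib → wovlabibbim, muhwik → muhwikkim) double the final consonant and add -im.
So piwawhad → piwawhaddim.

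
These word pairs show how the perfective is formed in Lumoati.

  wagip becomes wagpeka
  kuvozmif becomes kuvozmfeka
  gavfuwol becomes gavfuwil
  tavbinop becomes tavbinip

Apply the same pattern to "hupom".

hupim

wagip and tavbinop both end in -p yet inflect differently (wagpeka, tavbinip), so the final letter is not what conditions the rule; the last vowel is.
"hupom" has last vowel 'o'. The stems whose last vowel is 'o' (gavfuwol → gavfuwil, tavbinop → tavbinip) change the last vowel to 'i'.
The other pattern: stems whose last vowel is 'i' delete the last vowel and add -eka.
So hupom → hupim.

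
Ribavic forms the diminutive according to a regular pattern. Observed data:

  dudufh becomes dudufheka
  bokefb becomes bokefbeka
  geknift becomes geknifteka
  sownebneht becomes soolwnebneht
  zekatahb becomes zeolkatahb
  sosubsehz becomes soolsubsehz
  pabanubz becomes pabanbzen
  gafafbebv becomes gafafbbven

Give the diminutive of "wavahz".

waolvahz

geknift and sownebneht both end in -t yet inflect differently (geknifteka, soolwnebneht), so the final letter is not what conditions the rule; the second-to-last letter is.
"wavahz" has second-to-last letter 'h'. The stems whose second-to-last letter is 'h' (sownebneht → soolwnebneht, zekatahb → zeolkatahb, sosubsehz → soolsubsehz) insert -ol- after the first vowel.
The other patterns: stems whose second-to-last letter is 'f' add -eka; stems whose second-to-last letter is 'b' delete the last vowel and add -en.
So wavahz → waolvahz.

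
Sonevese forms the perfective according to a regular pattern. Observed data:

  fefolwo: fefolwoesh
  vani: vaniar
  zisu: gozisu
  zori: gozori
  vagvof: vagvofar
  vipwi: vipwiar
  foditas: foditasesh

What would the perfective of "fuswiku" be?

fuswikuesh

vani and zori both end in -i yet inflect differently (vaniar, gozori), so the final letter is not what conditions the rule; the first letter is.
"fuswiku" begins with f-. The stems beginning with f- (fefolwo → fefolwoesh, foditas → foditasesh) add -esh.
So fuswiku → fuswikuesh.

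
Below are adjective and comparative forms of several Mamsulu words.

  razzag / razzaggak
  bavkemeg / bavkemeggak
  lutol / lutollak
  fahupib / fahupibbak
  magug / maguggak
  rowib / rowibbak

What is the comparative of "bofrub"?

bofrubbak

Every pair shown (razzag → razzaggak, bavkemeg → bavkemeggak, lutol → lutollak, …) follows the same rule: double the final consonant and add -ak.
So bofrub → bofrubbak.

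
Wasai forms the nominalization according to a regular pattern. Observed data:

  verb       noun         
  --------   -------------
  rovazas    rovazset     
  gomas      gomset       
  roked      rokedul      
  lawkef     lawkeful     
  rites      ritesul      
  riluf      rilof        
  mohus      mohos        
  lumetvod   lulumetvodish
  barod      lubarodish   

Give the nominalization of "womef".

womeful

rovazas and rites both end in -s yet inflect differently (rovazset, ritesul), so the final letter is not what conditions the rule; the last vowel is.
"womef" has last vowel 'e'. The stems whose last vowel is 'e' (roked → rokedul, lawkef → lawkeful, rites → ritesul) add -ul.
The other patterns: stems whose last vowel is 'a' delete the last vowel and add -et; stems whose last vowel is 'u' change the last vowel to 'o'; stems whose last vowel is 'o' add lu- … -ish around the stem.
So womef → womeful.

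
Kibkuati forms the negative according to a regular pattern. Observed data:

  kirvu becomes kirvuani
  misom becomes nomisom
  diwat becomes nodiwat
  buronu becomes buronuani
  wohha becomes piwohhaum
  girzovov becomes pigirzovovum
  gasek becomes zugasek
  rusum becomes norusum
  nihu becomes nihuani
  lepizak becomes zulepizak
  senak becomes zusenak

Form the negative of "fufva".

senak and wohha both have last vowel 'a' yet inflect differently (zusenak, piwohhaum), so the last vowel is not what conditions the rule; the final letter is.
"fufva" ends in -a. The one such stem in the data (wohha → piwohhaum) adds pi- … -um around the stem, so the same rule applies.
So fufva → pifufvaum.

pifufvaum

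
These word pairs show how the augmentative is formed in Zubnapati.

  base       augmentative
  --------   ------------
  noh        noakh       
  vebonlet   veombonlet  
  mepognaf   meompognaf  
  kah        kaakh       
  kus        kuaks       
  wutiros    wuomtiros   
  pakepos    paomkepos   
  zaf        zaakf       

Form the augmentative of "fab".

kus and wutiros both end in -s yet inflect differently (kuaks, wuomtiros), so the final letter is not what conditions the rule; the number of vowels is.
"fab" has 1 vowel. The stems with 1 vowel (kus → kuaks, kah → kaakh, noh → noakh) insert -ak- after the first vowel.
So fab → faakb.

faakb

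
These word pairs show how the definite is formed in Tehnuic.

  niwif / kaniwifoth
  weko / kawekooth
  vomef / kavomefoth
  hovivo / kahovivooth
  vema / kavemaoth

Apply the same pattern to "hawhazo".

Every pair shown (niwif → kaniwifoth, weko → kawekooth, vomef → kavomefoth, …) follows the same rule: add ka- … -oth around the stem.
So hawhazo → kahawhazooth.

kahawhazooth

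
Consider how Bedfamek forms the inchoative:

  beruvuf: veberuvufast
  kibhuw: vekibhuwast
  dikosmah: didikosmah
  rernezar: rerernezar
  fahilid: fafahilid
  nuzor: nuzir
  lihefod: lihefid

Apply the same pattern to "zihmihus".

vezihmihusast

"zihmihus" has last vowel 'u'. The stems whose last vowel is 'u' (beruvuf → veberuvufast, kibhuw → vekibhuwast) add ve- … -ast around the stem.
So zihmihus → vezihmihusast.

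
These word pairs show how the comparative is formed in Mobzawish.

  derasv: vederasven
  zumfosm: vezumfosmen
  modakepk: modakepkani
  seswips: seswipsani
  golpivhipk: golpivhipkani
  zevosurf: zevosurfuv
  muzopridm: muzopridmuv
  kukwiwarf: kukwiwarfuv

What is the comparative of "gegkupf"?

gegkupfani

zumfosm and muzopridm both end in -m yet inflect differently (vezumfosmen, muzopridmuv), so the final letter is not what conditions the rule; the second-to-last letter is.
"gegkupf" has second-to-last letter 'p'. The stems whose second-to-last letter is 'p' (modakepk → modakepkani, seswips → seswipsani, golpivhipk → golpivhipkani) add -ani.
The other patterns: stems whose second-to-last letter is 's' add ve- … -en around the stem; stems whose second-to-last letter is 'd' or 'r' add -uv.
So gegkupf → gegkupfani.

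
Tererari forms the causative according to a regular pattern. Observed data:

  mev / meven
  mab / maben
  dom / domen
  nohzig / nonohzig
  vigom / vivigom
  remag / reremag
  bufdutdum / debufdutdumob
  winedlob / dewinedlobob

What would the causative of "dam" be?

damen

"dam" has 1 vowel. The stems with 1 vowel (mev → meven, mab → maben, dom → domen) add -en.
The other patterns: stems with 2 vowels repeat the first consonant+vowel as a prefix; stems with 3 vowels add de- … -ob around the stem.
So dam → damen.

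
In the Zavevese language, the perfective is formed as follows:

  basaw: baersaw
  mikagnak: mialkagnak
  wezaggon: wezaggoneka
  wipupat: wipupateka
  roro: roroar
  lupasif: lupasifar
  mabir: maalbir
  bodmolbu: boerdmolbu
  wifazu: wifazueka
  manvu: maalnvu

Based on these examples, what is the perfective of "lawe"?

"lawe" begins with l-. The one such stem in the data (lupasif → lupasifar) adds -ar, so the same rule applies.
The other patterns: stems beginning with b- insert -er- after the first vowel; stems beginning with m- insert -al- after the first vowel; stems beginning with w- add -eka.
So lawe → lawear.

lawear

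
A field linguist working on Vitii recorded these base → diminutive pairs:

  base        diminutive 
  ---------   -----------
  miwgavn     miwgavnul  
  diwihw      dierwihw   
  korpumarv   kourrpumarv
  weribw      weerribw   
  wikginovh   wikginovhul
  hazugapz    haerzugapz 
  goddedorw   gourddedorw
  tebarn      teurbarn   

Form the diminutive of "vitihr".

viertihr

miwgavn and tebarn both end in -n yet inflect differently (miwgavnul, teurbarn), so the final letter is not what conditions the rule; the second-to-last letter is.
"vitihr" has second-to-last letter 'h'. The one such stem in the data (diwihw → dierwihw) inserts -er- after the first vowel (as do weribw, hazugapz), so the same rule applies.
So vitihr → viertihr.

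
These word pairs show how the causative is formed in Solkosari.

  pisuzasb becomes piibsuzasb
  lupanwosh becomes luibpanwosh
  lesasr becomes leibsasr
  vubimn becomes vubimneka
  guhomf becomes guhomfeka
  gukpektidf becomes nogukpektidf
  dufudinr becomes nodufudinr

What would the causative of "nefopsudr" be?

nonefopsudr

guhomf and gukpektidf both end in -f yet inflect differently (guhomfeka, nogukpektidf), so the final letter is not what conditions the rule; the second-to-last letter is.
"nefopsudr" has second-to-last letter 'd'. The one such stem in the data (gukpektidf → nogukpektidf) adds the prefix no-, so the same rule applies.
The other patterns: stems whose second-to-last letter is 's' insert -ib- after the first vowel; stems whose second-to-last letter is 'm' add -eka.
So nefopsudr → nonefopsudr.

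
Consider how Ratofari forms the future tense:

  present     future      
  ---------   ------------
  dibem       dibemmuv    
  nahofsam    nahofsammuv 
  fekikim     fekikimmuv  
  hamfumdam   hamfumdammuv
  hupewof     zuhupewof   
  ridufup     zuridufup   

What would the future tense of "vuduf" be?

zuvuduf

"vuduf" ends in -f. The one such stem in the data (hupewof → zuhupewof) adds the prefix zu-, so the same rule applies.
So vuduf → zuvuduf.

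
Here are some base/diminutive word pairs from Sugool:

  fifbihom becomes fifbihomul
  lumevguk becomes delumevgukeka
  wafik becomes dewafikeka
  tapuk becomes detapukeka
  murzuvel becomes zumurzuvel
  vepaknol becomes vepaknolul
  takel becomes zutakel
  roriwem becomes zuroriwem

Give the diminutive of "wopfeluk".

dewopfelukeka

"wopfeluk" has last vowel 'u'. The stems whose last vowel is 'u' (tapuk → detapukeka, lumevguk → delumevgukeka) add de- … -eka around the stem.
So wopfeluk → dewopfelukeka.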